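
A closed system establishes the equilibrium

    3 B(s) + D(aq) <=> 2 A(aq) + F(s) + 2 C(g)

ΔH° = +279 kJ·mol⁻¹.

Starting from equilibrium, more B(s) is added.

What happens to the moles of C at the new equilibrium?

B is a pure solid; its activity is 1 regardless of amount, so Q is unaffected — no shift from this change.
No net shift occurs, so the amount of C is unchanged.

unchanged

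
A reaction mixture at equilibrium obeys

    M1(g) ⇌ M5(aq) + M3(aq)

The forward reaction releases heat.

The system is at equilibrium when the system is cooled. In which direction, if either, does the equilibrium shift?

right

The forward reaction is exothermic. Lowering T favours the exothermic direction — shift to the right.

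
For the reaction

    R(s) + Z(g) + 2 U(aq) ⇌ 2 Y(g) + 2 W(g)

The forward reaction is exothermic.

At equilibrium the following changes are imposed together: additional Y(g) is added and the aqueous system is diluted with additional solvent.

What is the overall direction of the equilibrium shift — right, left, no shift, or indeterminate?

Adding Y (g), a product, drives the reaction to the left.
Dilution lowers every aqueous concentration by the same factor. Δn_aq = 0 − 2 = -2, so the system shifts toward the side with more dissolved moles — to the left.
All effects act in the same direction — net shift to the left.

left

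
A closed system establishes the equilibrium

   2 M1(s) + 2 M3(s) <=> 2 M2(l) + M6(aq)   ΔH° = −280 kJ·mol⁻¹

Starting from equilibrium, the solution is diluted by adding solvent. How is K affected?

The equilibrium constant depends only on temperature. This perturbation may move the position of equilibrium, but since T is unchanged, K itself is unchanged.

unchanged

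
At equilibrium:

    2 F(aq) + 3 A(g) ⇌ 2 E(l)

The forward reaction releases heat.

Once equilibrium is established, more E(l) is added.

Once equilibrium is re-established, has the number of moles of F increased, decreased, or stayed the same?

unchanged

E is a pure liquid; its activity is 1 regardless of amount, so Q is unaffected — no shift from this change.
No net shift occurs, so the amount of F is unchanged.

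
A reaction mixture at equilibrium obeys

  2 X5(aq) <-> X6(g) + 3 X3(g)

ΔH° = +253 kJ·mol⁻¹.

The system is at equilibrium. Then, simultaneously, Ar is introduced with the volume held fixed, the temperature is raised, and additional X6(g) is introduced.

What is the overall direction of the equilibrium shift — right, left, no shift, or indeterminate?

cannot be determined

At constant volume, adding an inert gas leaves every reacting species' partial pressure unchanged, so Q is unchanged — no shift from this change.
The forward reaction is endothermic. Raising T favours the endothermic direction — shift to the right.
Adding X6 (g), a product, drives the reaction to the left.
The individual effects push in opposite directions; without quantitative information the net direction cannot be determined.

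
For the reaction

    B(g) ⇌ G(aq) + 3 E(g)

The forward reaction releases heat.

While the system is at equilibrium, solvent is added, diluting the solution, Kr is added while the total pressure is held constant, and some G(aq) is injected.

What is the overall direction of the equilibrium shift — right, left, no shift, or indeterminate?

cannot be determined

Dilution lowers every aqueous concentration by the same factor. Δn_aq = 1 − 0 = +1, so the system shifts toward the side with more dissolved moles — to the right.
Adding inert gas at constant total pressure expands the volume and lowers every reacting partial pressure. With Δn_gas = 3 − 1 = +2, Q moves away from K toward the side with fewer gas moles, so the system shifts toward the side with more gas moles — to the right.
Adding G (aq), a product, drives the reaction to the left.
The individual effects push in opposite directions; without quantitative information the net direction cannot be determined.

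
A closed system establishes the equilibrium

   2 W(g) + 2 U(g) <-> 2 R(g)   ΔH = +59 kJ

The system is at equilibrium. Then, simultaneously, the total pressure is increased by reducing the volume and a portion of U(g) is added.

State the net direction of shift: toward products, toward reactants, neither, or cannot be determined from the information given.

Gas moles: reactants 4, products 2 (Δn_gas = -2). Compression shifts the system toward the side with fewer moles of gas — to the right.
Adding U (g), a reactant, drives the reaction to the right.
All effects act in the same direction — net shift to the right.

right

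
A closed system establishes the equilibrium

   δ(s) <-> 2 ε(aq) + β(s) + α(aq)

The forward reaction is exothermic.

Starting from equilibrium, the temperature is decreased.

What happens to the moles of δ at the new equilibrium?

decreases

The forward reaction is exothermic. Lowering T favours the exothermic direction — shift to the right.
The net shift is to the right. δ is a reactant, so its amount decreases.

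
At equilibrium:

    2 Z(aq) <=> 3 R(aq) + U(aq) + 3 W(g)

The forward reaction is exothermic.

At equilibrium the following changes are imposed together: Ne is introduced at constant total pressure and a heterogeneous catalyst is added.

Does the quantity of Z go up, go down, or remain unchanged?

decreases

Adding inert gas at constant total pressure expands the volume and lowers every reacting partial pressure. With Δn_gas = 3 − 0 = +3, Q moves away from K toward the side with fewer gas moles, so the system shifts toward the side with more gas moles — to the right.
A catalyst speeds both forward and reverse rates equally; it changes neither Q nor K — no shift from this change.
The net shift is to the right. Z is a reactant, so its amount decreases.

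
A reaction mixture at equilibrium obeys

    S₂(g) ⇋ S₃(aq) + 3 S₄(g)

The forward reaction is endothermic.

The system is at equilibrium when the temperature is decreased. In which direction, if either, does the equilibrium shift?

left

The forward reaction is endothermic. Lowering T favours the exothermic direction — shift to the left.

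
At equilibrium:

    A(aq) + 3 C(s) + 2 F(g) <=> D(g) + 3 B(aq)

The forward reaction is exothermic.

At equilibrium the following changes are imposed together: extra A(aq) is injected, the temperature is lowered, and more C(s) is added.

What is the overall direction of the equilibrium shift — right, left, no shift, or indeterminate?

Adding A (aq), a reactant, drives the reaction to the right.
The forward reaction is exothermic. Lowering T favours the exothermic direction — shift to the right.
C is a pure solid; its activity is 1 regardless of amount, so Q is unaffected — no shift from this change.
Only the nonzero effect(s) matter; the net shift is to the right.

right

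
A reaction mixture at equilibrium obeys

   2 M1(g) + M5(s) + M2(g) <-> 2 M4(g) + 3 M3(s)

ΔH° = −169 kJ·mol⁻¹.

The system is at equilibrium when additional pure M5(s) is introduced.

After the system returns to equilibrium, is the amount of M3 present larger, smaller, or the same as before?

M5 is a pure solid; its activity is 1 regardless of amount, so Q is unaffected — no shift from this change.
No net shift occurs, so the amount of M3 is unchanged.

unchanged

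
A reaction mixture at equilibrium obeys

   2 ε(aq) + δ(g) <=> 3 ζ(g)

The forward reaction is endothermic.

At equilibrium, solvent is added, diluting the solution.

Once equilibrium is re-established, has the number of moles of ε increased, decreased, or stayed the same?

Dilution lowers every aqueous concentration by the same factor. Δn_aq = 0 − 2 = -2, so the system shifts toward the side with more dissolved moles — to the left.
The net shift is to the left. ε is a reactant, so its amount increases.

increases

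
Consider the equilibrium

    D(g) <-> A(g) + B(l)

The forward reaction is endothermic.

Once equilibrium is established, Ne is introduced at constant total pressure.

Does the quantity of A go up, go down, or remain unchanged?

Adding inert gas at constant total pressure expands the volume, scaling every reacting partial pressure by the same factor. Δn_gas = 1 − 1 = 0, so Q is unchanged — no shift.
No net shift occurs, so the amount of A is unchanged.

unchanged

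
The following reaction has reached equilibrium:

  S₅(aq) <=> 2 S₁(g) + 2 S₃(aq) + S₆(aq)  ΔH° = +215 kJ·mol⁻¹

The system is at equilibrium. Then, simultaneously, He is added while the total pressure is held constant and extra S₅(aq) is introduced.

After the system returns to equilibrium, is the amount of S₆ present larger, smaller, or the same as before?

Adding inert gas at constant total pressure expands the volume and lowers every reacting partial pressure. With Δn_gas = 2 − 0 = +2, Q moves away from K toward the side with fewer gas moles, so the system shifts toward the side with more gas moles — to the right.
Adding S₅ (aq), a reactant, drives the reaction to the right.
The net shift is to the right. S₆ is a product, so its amount increases.

increases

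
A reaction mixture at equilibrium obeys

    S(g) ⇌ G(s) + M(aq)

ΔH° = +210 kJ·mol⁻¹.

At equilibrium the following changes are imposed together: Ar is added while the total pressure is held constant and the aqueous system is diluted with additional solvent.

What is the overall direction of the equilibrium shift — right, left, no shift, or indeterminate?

Adding inert gas at constant total pressure expands the volume and lowers every reacting partial pressure. With Δn_gas = 0 − 1 = -1, Q moves away from K toward the side with fewer gas moles, so the system shifts toward the side with more gas moles — to the left.
Dilution lowers every aqueous concentration by the same factor. Δn_aq = 1 − 0 = +1, so the system shifts toward the side with more dissolved moles — to the right.
The individual effects push in opposite directions; without quantitative information the net direction cannot be determined.

cannot be determined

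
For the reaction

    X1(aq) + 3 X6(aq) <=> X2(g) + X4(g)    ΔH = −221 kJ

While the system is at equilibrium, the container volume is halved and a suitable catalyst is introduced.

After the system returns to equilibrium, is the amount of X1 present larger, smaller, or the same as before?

Gas moles: reactants 0, products 2 (Δn_gas = +2). Compression shifts the system toward the side with fewer moles of gas — to the left.
A catalyst speeds both forward and reverse rates equally; it changes neither Q nor K — no shift from this change.
The net shift is to the left. X1 is a reactant, so its amount increases.

increases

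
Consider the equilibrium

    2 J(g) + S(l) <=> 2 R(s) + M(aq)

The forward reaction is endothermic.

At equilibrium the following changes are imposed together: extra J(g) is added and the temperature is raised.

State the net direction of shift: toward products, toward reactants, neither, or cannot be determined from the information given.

right

Adding J (g), a reactant, drives the reaction to the right.
The forward reaction is endothermic. Raising T favours the endothermic direction — shift to the right.
All effects act in the same direction — net shift to the right.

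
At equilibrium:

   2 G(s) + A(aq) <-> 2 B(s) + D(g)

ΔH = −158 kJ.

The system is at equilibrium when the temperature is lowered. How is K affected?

increases

K depends on temperature via the van 't Hoff relation. The forward reaction is exothermic, so lowering T increases K.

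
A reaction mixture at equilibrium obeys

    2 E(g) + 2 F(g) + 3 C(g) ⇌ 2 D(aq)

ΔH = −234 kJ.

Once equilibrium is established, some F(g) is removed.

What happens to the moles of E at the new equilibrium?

increases

Removing F (g), a reactant, drives the reaction to the left.
The net shift is to the left. E is a reactant, so its amount increases.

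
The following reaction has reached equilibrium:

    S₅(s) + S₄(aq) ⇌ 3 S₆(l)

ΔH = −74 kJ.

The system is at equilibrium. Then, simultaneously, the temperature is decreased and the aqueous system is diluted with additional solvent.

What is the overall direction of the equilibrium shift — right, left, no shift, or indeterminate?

cannot be determined

The forward reaction is exothermic. Lowering T favours the exothermic direction — shift to the right.
Dilution lowers every aqueous concentration by the same factor. Δn_aq = 0 − 1 = -1, so the system shifts toward the side with more dissolved moles — to the left.
The individual effects push in opposite directions; without quantitative information the net direction cannot be determined.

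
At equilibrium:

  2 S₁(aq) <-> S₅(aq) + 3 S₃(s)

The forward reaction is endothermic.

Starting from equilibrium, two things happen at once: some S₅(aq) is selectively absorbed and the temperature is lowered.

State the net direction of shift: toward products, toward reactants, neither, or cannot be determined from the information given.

Removing S₅ (aq), a product, drives the reaction to the right.
The forward reaction is endothermic. Lowering T favours the exothermic direction — shift to the left.
The individual effects push in opposite directions; without quantitative information the net direction cannot be determined.

cannot be determined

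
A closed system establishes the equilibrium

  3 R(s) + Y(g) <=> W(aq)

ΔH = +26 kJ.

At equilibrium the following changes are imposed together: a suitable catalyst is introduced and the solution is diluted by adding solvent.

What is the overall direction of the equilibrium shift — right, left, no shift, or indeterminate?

A catalyst speeds both forward and reverse rates equally; it changes neither Q nor K — no shift from this change.
Dilution lowers every aqueous concentration by the same factor. Δn_aq = 1 − 0 = +1, so the system shifts toward the side with more dissolved moles — to the right.
Only the nonzero effect(s) matter; the net shift is to the right.

right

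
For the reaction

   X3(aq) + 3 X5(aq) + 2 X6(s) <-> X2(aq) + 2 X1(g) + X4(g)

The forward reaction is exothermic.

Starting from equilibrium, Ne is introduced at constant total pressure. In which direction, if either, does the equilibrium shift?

Adding inert gas at constant total pressure expands the volume and lowers every reacting partial pressure. With Δn_gas = 3 − 0 = +3, Q moves away from K toward the side with fewer gas moles, so the system shifts toward the side with more gas moles — to the right.

right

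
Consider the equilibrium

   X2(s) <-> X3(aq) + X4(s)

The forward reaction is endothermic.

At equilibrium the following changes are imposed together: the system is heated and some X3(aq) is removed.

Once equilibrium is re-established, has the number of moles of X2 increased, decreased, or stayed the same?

decreases

The forward reaction is endothermic. Raising T favours the endothermic direction — shift to the right.
Removing X3 (aq), a product, drives the reaction to the right.
The net shift is to the right. X2 is a reactant, so its amount decreases.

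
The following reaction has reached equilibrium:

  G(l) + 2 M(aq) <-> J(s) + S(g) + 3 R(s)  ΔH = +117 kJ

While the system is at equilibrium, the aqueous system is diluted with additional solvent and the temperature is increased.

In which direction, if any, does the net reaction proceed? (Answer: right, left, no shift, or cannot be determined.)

cannot be determined

Dilution lowers every aqueous concentration by the same factor. Δn_aq = 0 − 2 = -2, so the system shifts toward the side with more dissolved moles — to the left.
The forward reaction is endothermic. Raising T favours the endothermic direction — shift to the right.
The individual effects push in opposite directions; without quantitative information the net direction cannot be determined.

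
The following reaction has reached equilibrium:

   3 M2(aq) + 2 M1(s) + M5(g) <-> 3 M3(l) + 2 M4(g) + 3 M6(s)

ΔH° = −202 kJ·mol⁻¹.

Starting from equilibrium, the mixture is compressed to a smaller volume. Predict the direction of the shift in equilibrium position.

left

Gas moles: reactants 1, products 2 (Δn_gas = +1). Compression shifts the system toward the side with fewer moles of gas — to the left.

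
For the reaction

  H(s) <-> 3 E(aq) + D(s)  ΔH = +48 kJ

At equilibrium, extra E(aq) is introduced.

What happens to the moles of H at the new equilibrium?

increases

Adding E (aq), a product, drives the reaction to the left.
The net shift is to the left. H is a reactant, so its amount increases.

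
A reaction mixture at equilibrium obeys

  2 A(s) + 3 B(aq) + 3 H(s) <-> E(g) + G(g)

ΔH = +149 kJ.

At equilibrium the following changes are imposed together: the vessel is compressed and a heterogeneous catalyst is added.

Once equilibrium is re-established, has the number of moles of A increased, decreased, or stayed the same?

increases

Gas moles: reactants 0, products 2 (Δn_gas = +2). Compression shifts the system toward the side with fewer moles of gas — to the left.
A catalyst speeds both forward and reverse rates equally; it changes neither Q nor K — no shift from this change.
The net shift is to the left. A is a reactant, so its amount increases.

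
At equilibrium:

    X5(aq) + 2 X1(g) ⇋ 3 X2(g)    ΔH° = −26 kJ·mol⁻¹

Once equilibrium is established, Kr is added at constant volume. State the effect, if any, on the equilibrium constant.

unchanged

The equilibrium constant depends only on temperature. This perturbation changes neither the position of equilibrium nor K.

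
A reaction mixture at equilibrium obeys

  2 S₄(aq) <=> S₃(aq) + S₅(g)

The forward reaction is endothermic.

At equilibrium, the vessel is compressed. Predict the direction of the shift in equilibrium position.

Gas moles: reactants 0, products 1 (Δn_gas = +1). Compression shifts the system toward the side with fewer moles of gas — to the left.

left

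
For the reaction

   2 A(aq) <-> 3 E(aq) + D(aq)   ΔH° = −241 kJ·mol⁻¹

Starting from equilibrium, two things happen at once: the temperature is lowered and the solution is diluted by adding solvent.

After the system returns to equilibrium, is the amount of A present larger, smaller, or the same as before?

decreases

The forward reaction is exothermic. Lowering T favours the exothermic direction — shift to the right.
Dilution lowers every aqueous concentration by the same factor. Δn_aq = 4 − 2 = +2, so the system shifts toward the side with more dissolved moles — to the right.
The net shift is to the right. A is a reactant, so its amount decreases.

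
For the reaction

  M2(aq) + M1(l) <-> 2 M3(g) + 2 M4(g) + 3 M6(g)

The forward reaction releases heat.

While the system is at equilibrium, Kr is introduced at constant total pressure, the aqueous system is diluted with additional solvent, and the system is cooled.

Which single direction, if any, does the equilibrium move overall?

Adding inert gas at constant total pressure expands the volume and lowers every reacting partial pressure. With Δn_gas = 7 − 0 = +7, Q moves away from K toward the side with fewer gas moles, so the system shifts toward the side with more gas moles — to the right.
Dilution lowers every aqueous concentration by the same factor. Δn_aq = 0 − 1 = -1, so the system shifts toward the side with more dissolved moles — to the left.
The forward reaction is exothermic. Lowering T favours the exothermic direction — shift to the right.
The individual effects push in opposite directions; without quantitative information the net direction cannot be determined.

cannot be determined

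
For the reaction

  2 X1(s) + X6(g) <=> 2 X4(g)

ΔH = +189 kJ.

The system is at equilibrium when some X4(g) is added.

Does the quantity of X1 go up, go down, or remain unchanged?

Adding X4 (g), a product, drives the reaction to the left.
The net shift is to the left. X1 is a reactant, so its amount increases.

increases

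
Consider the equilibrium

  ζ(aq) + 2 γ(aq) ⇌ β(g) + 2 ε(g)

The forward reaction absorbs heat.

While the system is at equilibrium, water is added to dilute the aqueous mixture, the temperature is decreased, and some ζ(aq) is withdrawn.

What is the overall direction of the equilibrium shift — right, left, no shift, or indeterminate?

left

Dilution lowers every aqueous concentration by the same factor. Δn_aq = 0 − 3 = -3, so the system shifts toward the side with more dissolved moles — to the left.
The forward reaction is endothermic. Lowering T favours the exothermic direction — shift to the left.
Removing ζ (aq), a reactant, drives the reaction to the left.
All effects act in the same direction — net shift to the left.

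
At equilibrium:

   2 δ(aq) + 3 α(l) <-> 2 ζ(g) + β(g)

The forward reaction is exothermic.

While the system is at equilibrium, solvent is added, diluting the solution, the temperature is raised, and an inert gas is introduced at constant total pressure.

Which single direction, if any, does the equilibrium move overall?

Dilution lowers every aqueous concentration by the same factor. Δn_aq = 0 − 2 = -2, so the system shifts toward the side with more dissolved moles — to the left.
The forward reaction is exothermic. Raising T favours the endothermic direction — shift to the left.
Adding inert gas at constant total pressure expands the volume and lowers every reacting partial pressure. With Δn_gas = 3 − 0 = +3, Q moves away from K toward the side with fewer gas moles, so the system shifts toward the side with more gas moles — to the right.
The individual effects push in opposite directions; without quantitative information the net direction cannot be determined.

cannot be determined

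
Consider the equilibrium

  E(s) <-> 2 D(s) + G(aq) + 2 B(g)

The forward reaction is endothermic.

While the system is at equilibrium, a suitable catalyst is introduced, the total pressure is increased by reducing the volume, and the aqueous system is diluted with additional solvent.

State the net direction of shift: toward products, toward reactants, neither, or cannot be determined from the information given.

A catalyst speeds both forward and reverse rates equally; it changes neither Q nor K — no shift from this change.
Gas moles: reactants 0, products 2 (Δn_gas = +2). Compression shifts the system toward the side with fewer moles of gas — to the left.
Dilution lowers every aqueous concentration by the same factor. Δn_aq = 1 − 0 = +1, so the system shifts toward the side with more dissolved moles — to the right.
The individual effects push in opposite directions; without quantitative information the net direction cannot be determined.

cannot be determined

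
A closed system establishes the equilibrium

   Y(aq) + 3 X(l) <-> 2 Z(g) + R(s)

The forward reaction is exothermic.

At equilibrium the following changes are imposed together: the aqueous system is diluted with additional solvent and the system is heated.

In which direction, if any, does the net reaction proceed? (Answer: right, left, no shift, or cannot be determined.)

left

Dilution lowers every aqueous concentration by the same factor. Δn_aq = 0 − 1 = -1, so the system shifts toward the side with more dissolved moles — to the left.
The forward reaction is exothermic. Raising T favours the endothermic direction — shift to the left.
All effects act in the same direction — net shift to the left.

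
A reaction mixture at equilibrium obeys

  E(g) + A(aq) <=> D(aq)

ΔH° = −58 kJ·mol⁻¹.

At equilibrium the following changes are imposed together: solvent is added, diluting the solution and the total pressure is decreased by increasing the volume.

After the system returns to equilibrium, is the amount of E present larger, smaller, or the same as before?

Dilution scales every aqueous concentration by the same factor. Δn_aq = 1 − 1 = 0, so Q is unchanged — no shift.
Gas moles: reactants 1, products 0 (Δn_gas = -1). Expansion shifts the system toward the side with more moles of gas — to the left.
The net shift is to the left. E is a reactant, so its amount increases.

increases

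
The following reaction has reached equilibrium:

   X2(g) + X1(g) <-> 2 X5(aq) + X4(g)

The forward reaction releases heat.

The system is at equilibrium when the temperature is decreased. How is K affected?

increases

K depends on temperature via the van 't Hoff relation. The forward reaction is exothermic, so lowering T increases K.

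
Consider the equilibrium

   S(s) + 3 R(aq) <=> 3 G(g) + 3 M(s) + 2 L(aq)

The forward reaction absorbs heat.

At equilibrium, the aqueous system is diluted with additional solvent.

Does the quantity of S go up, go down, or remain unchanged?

increases

Dilution lowers every aqueous concentration by the same factor. Δn_aq = 2 − 3 = -1, so the system shifts toward the side with more dissolved moles — to the left.
The net shift is to the left. S is a reactant, so its amount increases.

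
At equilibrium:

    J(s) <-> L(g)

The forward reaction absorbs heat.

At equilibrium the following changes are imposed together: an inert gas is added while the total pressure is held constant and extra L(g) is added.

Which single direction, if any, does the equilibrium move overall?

Adding inert gas at constant total pressure expands the volume and lowers every reacting partial pressure. With Δn_gas = 1 − 0 = +1, Q moves away from K toward the side with fewer gas moles, so the system shifts toward the side with more gas moles — to the right.
Adding L (g), a product, drives the reaction to the left.
The individual effects push in opposite directions; without quantitative information the net direction cannot be determined.

cannot be determined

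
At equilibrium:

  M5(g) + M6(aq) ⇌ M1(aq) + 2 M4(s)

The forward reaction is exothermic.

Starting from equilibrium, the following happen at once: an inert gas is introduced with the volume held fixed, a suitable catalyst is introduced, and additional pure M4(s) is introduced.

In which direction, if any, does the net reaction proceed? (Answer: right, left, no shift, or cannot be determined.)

At constant volume, adding an inert gas leaves every reacting species' partial pressure unchanged, so Q is unchanged — no shift from this change.
A catalyst speeds both forward and reverse rates equally; it changes neither Q nor K — no shift from this change.
M4 is a pure solid; its activity is 1 regardless of amount, so Q is unaffected — no shift from this change.
None of the changes alters Q relative to K, so there is no net shift.

no shift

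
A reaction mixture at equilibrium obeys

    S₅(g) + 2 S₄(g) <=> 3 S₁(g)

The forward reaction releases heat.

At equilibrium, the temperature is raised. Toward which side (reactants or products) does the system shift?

The forward reaction is exothermic. Raising T favours the endothermic direction — shift to the left.

left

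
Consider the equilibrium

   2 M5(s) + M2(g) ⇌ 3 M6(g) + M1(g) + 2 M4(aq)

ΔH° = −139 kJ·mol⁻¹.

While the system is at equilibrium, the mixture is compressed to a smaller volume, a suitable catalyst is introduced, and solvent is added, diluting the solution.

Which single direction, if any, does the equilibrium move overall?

cannot be determined

Gas moles: reactants 1, products 4 (Δn_gas = +3). Compression shifts the system toward the side with fewer moles of gas — to the left.
A catalyst speeds both forward and reverse rates equally; it changes neither Q nor K — no shift from this change.
Dilution lowers every aqueous concentration by the same factor. Δn_aq = 2 − 0 = +2, so the system shifts toward the side with more dissolved moles — to the right.
The individual effects push in opposite directions; without quantitative information the net direction cannot be determined.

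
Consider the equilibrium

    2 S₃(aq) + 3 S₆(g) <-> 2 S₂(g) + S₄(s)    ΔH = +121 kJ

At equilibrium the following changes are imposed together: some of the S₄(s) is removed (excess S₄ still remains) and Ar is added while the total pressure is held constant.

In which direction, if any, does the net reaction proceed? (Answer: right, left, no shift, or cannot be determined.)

S₄ is a pure solid; its activity is 1 regardless of amount, so Q is unaffected — no shift from this change.
Adding inert gas at constant total pressure expands the volume and lowers every reacting partial pressure. With Δn_gas = 2 − 3 = -1, Q moves away from K toward the side with fewer gas moles, so the system shifts toward the side with more gas moles — to the left.
Only the nonzero effect(s) matter; the net shift is to the left.

left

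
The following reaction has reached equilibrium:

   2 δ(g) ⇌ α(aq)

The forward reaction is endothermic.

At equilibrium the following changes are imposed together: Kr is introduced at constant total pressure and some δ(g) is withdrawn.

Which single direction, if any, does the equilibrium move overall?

left

Adding inert gas at constant total pressure expands the volume and lowers every reacting partial pressure. With Δn_gas = 0 − 2 = -2, Q moves away from K toward the side with fewer gas moles, so the system shifts toward the side with more gas moles — to the left.
Removing δ (g), a reactant, drives the reaction to the left.
All effects act in the same direction — net shift to the left.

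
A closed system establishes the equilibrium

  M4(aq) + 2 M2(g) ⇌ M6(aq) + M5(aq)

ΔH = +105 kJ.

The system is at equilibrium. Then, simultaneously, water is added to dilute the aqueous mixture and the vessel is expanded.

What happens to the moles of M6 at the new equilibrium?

cannot be determined

Dilution lowers every aqueous concentration by the same factor. Δn_aq = 2 − 1 = +1, so the system shifts toward the side with more dissolved moles — to the right.
Gas moles: reactants 2, products 0 (Δn_gas = -2). Expansion shifts the system toward the side with more moles of gas — to the left.
The two effects oppose each other, so the net shift — and hence the change in M6 — cannot be determined from the given information.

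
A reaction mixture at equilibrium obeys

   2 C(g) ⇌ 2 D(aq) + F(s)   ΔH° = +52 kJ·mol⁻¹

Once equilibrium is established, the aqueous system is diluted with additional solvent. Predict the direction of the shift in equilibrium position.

right

Dilution lowers every aqueous concentration by the same factor. Δn_aq = 2 − 0 = +2, so the system shifts toward the side with more dissolved moles — to the right.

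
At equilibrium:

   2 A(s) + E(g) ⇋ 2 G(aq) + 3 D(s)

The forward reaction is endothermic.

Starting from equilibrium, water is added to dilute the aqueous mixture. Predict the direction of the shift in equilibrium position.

Dilution lowers every aqueous concentration by the same factor. Δn_aq = 2 − 0 = +2, so the system shifts toward the side with more dissolved moles — to the right.

right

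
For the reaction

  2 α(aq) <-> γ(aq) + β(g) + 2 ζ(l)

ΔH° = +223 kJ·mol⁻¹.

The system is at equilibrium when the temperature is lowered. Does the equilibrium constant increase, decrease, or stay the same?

decreases

K depends on temperature via the van 't Hoff relation. The forward reaction is endothermic, so lowering T decreases K.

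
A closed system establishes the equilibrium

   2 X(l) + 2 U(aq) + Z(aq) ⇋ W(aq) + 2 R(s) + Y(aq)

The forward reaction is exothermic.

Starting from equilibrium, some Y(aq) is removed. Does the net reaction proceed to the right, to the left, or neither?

right

Removing Y (aq), a product, drives the reaction to the right.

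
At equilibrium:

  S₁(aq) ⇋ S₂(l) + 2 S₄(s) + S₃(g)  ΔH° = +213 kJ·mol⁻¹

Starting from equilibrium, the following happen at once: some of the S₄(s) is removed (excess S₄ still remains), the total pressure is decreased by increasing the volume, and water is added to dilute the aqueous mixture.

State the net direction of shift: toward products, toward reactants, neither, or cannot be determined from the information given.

S₄ is a pure solid; its activity is 1 regardless of amount, so Q is unaffected — no shift from this change.
Gas moles: reactants 0, products 1 (Δn_gas = +1). Expansion shifts the system toward the side with more moles of gas — to the right.
Dilution lowers every aqueous concentration by the same factor. Δn_aq = 0 − 1 = -1, so the system shifts toward the side with more dissolved moles — to the left.
The individual effects push in opposite directions; without quantitative information the net direction cannot be determined.

cannot be determined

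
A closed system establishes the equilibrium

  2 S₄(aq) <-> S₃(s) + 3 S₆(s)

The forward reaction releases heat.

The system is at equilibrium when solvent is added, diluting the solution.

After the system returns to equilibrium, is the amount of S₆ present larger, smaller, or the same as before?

Dilution lowers every aqueous concentration by the same factor. Δn_aq = 0 − 2 = -2, so the system shifts toward the side with more dissolved moles — to the left.
The net shift is to the left. S₆ is a product, so its amount decreases.

decreases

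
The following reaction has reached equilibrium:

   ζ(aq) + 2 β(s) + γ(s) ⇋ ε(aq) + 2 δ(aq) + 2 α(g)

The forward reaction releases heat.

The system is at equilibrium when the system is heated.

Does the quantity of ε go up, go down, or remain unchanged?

The forward reaction is exothermic. Raising T favours the endothermic direction — shift to the left.
The net shift is to the left. ε is a product, so its amount decreases.

decreases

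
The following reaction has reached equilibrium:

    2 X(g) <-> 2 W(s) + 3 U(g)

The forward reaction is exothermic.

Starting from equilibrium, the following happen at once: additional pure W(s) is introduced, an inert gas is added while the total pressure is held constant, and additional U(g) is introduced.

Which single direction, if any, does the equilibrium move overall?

W is a pure solid; its activity is 1 regardless of amount, so Q is unaffected — no shift from this change.
Adding inert gas at constant total pressure expands the volume and lowers every reacting partial pressure. With Δn_gas = 3 − 2 = +1, Q moves away from K toward the side with fewer gas moles, so the system shifts toward the side with more gas moles — to the right.
Adding U (g), a product, drives the reaction to the left.
The individual effects push in opposite directions; without quantitative information the net direction cannot be determined.

cannot be determined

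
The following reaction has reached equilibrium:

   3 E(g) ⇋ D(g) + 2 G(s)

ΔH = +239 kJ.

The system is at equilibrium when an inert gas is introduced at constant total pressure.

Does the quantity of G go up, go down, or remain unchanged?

Adding inert gas at constant total pressure expands the volume and lowers every reacting partial pressure. With Δn_gas = 1 − 3 = -2, Q moves away from K toward the side with fewer gas moles, so the system shifts toward the side with more gas moles — to the left.
The net shift is to the left. G is a product, so its amount decreases.

decreases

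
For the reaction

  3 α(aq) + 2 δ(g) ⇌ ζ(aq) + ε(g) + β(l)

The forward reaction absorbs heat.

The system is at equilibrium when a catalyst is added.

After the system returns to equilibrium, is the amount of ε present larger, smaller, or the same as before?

unchanged

A catalyst speeds both forward and reverse rates equally; it changes neither Q nor K — no shift from this change.
No net shift occurs, so the amount of ε is unchanged.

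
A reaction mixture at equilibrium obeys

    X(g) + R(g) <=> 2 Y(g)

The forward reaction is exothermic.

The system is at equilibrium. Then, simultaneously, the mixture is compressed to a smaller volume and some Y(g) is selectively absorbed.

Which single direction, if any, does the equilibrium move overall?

Gas moles: reactants 2, products 2. Δn_gas = 0, so a volume change leaves Q equal to K — no shift from this change.
Removing Y (g), a product, drives the reaction to the right.
Only the nonzero effect(s) matter; the net shift is to the right.

right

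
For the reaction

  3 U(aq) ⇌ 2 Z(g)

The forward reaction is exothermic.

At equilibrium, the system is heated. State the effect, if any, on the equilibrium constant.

decreases

K depends on temperature via the van 't Hoff relation. The forward reaction is exothermic, so raising T decreases K.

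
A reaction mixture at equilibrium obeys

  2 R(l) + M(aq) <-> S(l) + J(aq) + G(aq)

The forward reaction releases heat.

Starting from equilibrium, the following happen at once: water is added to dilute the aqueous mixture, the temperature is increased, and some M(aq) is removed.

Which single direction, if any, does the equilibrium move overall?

cannot be determined

Dilution lowers every aqueous concentration by the same factor. Δn_aq = 2 − 1 = +1, so the system shifts toward the side with more dissolved moles — to the right.
The forward reaction is exothermic. Raising T favours the endothermic direction — shift to the left.
Removing M (aq), a reactant, drives the reaction to the left.
The individual effects push in opposite directions; without quantitative information the net direction cannot be determined.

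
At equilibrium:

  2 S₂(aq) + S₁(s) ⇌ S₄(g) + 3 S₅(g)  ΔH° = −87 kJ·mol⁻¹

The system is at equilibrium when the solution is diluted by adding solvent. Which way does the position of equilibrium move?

Dilution lowers every aqueous concentration by the same factor. Δn_aq = 0 − 2 = -2, so the system shifts toward the side with more dissolved moles — to the left.

left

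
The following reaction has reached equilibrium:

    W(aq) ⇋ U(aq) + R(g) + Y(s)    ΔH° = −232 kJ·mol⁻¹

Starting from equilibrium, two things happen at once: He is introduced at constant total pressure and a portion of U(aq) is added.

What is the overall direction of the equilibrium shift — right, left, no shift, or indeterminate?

Adding inert gas at constant total pressure expands the volume and lowers every reacting partial pressure. With Δn_gas = 1 − 0 = +1, Q moves away from K toward the side with fewer gas moles, so the system shifts toward the side with more gas moles — to the right.
Adding U (aq), a product, drives the reaction to the left.
The individual effects push in opposite directions; without quantitative information the net direction cannot be determined.

cannot be determined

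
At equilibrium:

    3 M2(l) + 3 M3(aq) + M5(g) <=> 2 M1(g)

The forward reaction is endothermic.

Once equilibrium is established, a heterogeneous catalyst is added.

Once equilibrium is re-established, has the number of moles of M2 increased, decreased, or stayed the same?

unchanged

A catalyst speeds both forward and reverse rates equally; it changes neither Q nor K — no shift from this change.
No net shift occurs, so the amount of M2 is unchanged.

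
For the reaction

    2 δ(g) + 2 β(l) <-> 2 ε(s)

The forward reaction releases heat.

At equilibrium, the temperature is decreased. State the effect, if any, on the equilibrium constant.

increases

K depends on temperature via the van 't Hoff relation. The forward reaction is exothermic, so lowering T increases K.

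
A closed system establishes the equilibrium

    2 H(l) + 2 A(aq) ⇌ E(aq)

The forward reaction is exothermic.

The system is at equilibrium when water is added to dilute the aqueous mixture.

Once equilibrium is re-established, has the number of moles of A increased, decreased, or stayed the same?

increases

Dilution lowers every aqueous concentration by the same factor. Δn_aq = 1 − 2 = -1, so the system shifts toward the side with more dissolved moles — to the left.
The net shift is to the left. A is a reactant, so its amount increases.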